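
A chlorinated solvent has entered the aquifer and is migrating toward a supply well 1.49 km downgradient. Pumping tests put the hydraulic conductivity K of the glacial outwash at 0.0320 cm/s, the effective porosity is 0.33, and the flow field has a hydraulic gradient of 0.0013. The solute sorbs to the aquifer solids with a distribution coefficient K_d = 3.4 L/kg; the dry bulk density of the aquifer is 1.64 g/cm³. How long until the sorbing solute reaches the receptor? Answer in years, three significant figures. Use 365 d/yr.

K = 0.0320 cm/s × 864 = 27.65 m/d
Darcy flux q = K·i = 27.65 × 0.0013 = 0.03594 m/d
Seepage velocity v = q / n = 0.03594 / 0.33 = 0.1089 m/d
Retardation R = 1 + ρ_b·K_d/n = 1 + 1.64×3.4/0.33 = 17.90
Contaminant velocity v_c = v/R = 0.1089/17.90 = 0.006086 m/d
L = 1.49 km = 1490 m
t = L/v_c = 1490/0.006086 = 244800 d
   = 244800/365 = 671 yr

671 years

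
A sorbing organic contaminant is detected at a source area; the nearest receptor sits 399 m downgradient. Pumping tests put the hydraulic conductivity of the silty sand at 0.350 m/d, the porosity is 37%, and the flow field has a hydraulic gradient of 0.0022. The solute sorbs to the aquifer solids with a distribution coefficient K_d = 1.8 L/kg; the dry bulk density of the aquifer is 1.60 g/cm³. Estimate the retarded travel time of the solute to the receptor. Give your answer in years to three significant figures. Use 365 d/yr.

4610 years

Specific discharge q = 0.350 × 0.0022 = 7.700e-4 m/d
v = Ki/n = 0.350·0.0022/0.37 = 0.002081 m/d
Retardation R = 1 + ρ_b·K_d/n = 1 + 1.60×1.8/0.37 = 8.784
Contaminant velocity v_c = v/R = 0.002081/8.784 = 2.369e-4 m/d
t = L/v_c = 399/2.369e-4 = 1.684e6 d
   = 1.684e6/365 = 4610 yr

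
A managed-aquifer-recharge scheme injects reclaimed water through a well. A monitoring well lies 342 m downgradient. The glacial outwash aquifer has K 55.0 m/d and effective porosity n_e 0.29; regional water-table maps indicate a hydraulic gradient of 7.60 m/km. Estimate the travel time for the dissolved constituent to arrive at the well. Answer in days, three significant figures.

q = Ki = 55.0 × 0.0076 = 0.4180 m/d
v = Ki/n = 55.0·0.0076/0.29 = 1.441 m/d
t = L / v = 342 / 1.441 = 237.3 d

237 days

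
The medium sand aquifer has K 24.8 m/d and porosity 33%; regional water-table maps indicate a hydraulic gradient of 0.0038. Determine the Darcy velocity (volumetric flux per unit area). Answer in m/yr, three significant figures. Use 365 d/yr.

Specific discharge q = 24.8 × 0.0038 = 0.09424 m/d
   = 0.09424 × 365 = 34.4 m/yr

34.4 m/yr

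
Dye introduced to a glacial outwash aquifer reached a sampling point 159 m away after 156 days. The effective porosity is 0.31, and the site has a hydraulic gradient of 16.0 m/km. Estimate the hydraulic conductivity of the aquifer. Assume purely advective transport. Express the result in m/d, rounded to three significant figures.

v = L / t = 159 / 156 = 1.019 m/d
K = v · n / i = 1.019 × 0.31 / 0.016 = 19.7 m/d

19.7 m/d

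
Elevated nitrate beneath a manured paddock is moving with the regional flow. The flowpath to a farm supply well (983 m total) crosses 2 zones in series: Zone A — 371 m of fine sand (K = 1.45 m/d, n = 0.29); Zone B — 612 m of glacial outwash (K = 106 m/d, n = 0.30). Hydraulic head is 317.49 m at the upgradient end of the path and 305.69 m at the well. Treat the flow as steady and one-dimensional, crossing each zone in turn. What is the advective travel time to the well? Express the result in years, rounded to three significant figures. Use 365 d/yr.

Total head drop ΔH = 317.49 − 305.69 = 11.80 m
Continuity: the same q passes through each zone, so ΔH = q·Σ(L_j/K_j) — the zones act as resistances in series.
Σ(L/K) = 371/1.45 + 612/106 = 255.9 + 5.774 = 261.6 d
q = ΔH / Σ(L/K) = 11.80 / 261.6 = 0.04510 m/d (same in every zone)
Zone A: v = q/n = 0.04510/0.29 = 0.1555 m/d → t_A = 371/0.1555 = 2386 d
Zone B: v = q/n = 0.04510/0.30 = 0.1503 m/d → t_B = 612/0.1503 = 4071 d
Total t = 2386 + 4071 = 6456 d
   = 6456 / 365 = 17.7 yr

17.7 years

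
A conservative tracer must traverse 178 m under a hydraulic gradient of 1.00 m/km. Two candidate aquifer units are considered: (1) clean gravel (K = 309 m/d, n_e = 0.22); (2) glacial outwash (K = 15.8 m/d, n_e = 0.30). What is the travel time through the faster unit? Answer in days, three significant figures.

Unit 1 (clean gravel): v = 309×0.0010/0.22 = 1.405 m/d, t = 178/1.405 = 126.7 d
Unit 2 (glacial outwash): v = 15.8×0.0010/0.30 = 0.05267 m/d, t = 178/0.05267 = 3380 d
Faster unit: t = 127 d

127 days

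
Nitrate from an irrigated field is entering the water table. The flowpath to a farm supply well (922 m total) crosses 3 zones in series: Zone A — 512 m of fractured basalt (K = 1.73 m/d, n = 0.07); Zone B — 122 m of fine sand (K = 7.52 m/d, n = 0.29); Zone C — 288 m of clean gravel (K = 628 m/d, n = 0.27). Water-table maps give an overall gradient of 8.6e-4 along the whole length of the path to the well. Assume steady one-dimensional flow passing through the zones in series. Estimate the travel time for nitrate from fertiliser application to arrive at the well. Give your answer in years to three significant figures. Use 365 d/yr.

Steady 1-D flow in series ⇒ the Darcy flux q is identical in every zone and the zone head losses add (resistances L/K in series).
Σ(L/K) = 512/1.73 + 122/7.52 + 288/628 = 296.0 + 16.22 + 0.4586 = 312.6 d
K_eq = L_total / Σ(L/K) = 922 / 312.6 = 2.949 m/d
q = K_eq · i = 2.949 × 8.6e-4 = 0.002536 m/d (same in every zone)
Zone A: v = q/n = 0.002536/0.07 = 0.03623 m/d → t_A = 512/0.03623 = 14130 d
Zone B: v = q/n = 0.002536/0.29 = 0.008746 m/d → t_B = 122/0.008746 = 13950 d
Zone C: v = q/n = 0.002536/0.27 = 0.009393 m/d → t_C = 288/0.009393 = 30660 d
Total t = 14130 + 13950 + 30660 = 58740 d
   = 58740 / 365 = 161 yr

161 years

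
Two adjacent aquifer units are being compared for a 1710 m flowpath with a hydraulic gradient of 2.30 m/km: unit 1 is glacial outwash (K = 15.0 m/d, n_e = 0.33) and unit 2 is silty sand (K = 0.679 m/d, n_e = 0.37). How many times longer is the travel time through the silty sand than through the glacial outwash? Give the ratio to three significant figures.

Unit 1 (glacial outwash): v = 15.0×0.0023/0.33 = 0.1045 m/d, t = 1710/0.1045 = 16360 d
Unit 2 (silty sand): v = 0.679×0.0023/0.37 = 0.004221 m/d, t = 1710/0.004221 = 405100 d
t(silty sand) / t(glacial outwash) = 405100/16360 = 24.8

24.8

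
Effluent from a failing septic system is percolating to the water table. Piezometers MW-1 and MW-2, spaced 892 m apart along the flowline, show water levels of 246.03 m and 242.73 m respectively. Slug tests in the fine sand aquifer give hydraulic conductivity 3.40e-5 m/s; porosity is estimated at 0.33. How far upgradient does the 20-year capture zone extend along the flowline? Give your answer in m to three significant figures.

240 m

Hydraulic gradient i = (246.03 − 242.73) / 892 = 3.30 / 892 = 0.003700
K = 3.40e-5 m/s × 86400 s/d = 2.938 m/d
Specific discharge q = 2.938 × 0.003700 = 0.01087 m/d
Seepage velocity v = q / n = 0.01087 / 0.33 = 0.03293 m/d
T = 20 yr × 365 = 7300 d
L = v × T = 0.03293 × 7300 = 240.4 m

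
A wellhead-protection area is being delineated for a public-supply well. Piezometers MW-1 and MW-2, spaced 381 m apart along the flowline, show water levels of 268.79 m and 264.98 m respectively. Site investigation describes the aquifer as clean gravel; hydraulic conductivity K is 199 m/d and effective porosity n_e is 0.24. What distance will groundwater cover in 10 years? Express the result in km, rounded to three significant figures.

Hydraulic gradient i = (268.79 − 264.98) / 381 = 3.81 / 381 = 0.01000
Darcy flux q = K·i = 199 × 0.01000 = 1.990 m/d
Average linear velocity = 1.990 / 0.24 = 8.292 m/d
T = 10 yr × 365 = 3650 d
L = v × T = 8.292 × 3650 = 30260 m
   = 30.3 km

30.3 km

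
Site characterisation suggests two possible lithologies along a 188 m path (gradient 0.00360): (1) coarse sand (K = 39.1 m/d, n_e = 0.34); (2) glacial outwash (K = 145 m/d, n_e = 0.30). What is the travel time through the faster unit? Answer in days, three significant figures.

108 days

Unit 1 (coarse sand): v = 39.1×0.0036/0.34 = 0.4140 m/d, t = 188/0.4140 = 454.1 d
Unit 2 (glacial outwash): v = 145×0.0036/0.30 = 1.740 m/d, t = 188/1.740 = 108.0 d
Faster unit: t = 108 d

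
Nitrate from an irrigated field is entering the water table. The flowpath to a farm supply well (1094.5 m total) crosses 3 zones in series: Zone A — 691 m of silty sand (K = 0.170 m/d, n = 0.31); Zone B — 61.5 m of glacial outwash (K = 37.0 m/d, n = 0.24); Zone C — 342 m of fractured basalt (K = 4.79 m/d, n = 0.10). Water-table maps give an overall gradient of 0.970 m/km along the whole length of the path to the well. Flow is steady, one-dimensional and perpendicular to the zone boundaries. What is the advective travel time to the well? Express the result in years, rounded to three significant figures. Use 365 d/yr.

Steady 1-D flow in series ⇒ the Darcy flux q is identical in every zone and the zone head losses add (resistances L/K in series).
Σ(L/K) = 691/0.170 + 61.5/37.0 + 342/4.79 = 4065 + 1.662 + 71.40 = 4138 d
K_eq = L_total / Σ(L/K) = 1094.5 / 4138 = 0.2645 m/d
q = K_eq · i = 0.2645 × 9.7e-4 = 2.566e-4 m/d (same in every zone)
Zone A: v = q/n = 2.566e-4/0.31 = 8.277e-4 m/d → t_A = 691/8.277e-4 = 834900 d
Zone B: v = q/n = 2.566e-4/0.24 = 0.001069 m/d → t_B = 61.5/0.001069 = 57530 d
Zone C: v = q/n = 2.566e-4/0.10 = 0.002566 m/d → t_C = 342/0.002566 = 133300 d
Total t = 834900 + 57530 + 133300 = 1.026e6 d
   = 1.026e6 / 365 = 2810 yr

2810 years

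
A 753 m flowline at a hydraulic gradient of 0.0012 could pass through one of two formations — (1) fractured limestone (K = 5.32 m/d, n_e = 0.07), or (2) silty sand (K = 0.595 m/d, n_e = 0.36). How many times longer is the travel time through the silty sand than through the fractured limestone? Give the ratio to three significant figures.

46.0

Unit 1 (fractured limestone): v = 5.32×0.0012/0.07 = 0.09120 m/d, t = 753/0.09120 = 8257 d
Unit 2 (silty sand): v = 0.595×0.0012/0.36 = 0.001983 m/d, t = 753/0.001983 = 379700 d
t(silty sand) / t(fractured limestone) = 379700/8257 = 46.0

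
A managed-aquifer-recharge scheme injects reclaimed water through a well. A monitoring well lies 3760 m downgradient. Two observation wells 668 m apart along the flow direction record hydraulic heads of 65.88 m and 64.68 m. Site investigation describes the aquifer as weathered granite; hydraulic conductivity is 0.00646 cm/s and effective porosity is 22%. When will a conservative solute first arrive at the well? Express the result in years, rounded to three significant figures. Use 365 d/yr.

226 years

Hydraulic gradient i = (65.88 − 64.68) / 668 = 1.20 / 668 = 0.001796
K = 0.00646 cm/s × 864 = 5.581 m/d
Darcy flux q = K·i = 5.581 × 0.001796 = 0.01003 m/d
Average linear velocity = 0.01003 / 0.22 = 0.04558 m/d
t = L / v = 3760 / 0.04558 = 82500 d
   = 82500 / 365 = 226 yr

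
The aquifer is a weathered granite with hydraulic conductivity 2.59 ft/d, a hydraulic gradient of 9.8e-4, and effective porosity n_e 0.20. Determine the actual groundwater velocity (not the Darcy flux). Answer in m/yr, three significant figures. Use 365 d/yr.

1.41 m/yr

K = 2.59 ft/d × 0.3048 = 0.7894 m/d
Specific discharge q = 0.7894 × 9.8e-4 = 7.736e-4 m/d
v = Ki/n = 0.7894·9.8e-4/0.20 = 0.003868 m/d
   = 0.003868 × 365 = 1.41 m/yr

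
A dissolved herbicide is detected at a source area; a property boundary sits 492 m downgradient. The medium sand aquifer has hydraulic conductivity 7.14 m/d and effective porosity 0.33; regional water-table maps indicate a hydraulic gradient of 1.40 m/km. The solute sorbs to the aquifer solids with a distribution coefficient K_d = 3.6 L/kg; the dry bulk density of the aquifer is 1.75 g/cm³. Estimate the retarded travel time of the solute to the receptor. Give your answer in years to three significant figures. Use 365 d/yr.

q = Ki = 7.14 × 0.0014 = 0.009996 m/d
v_s = q/n_e = 0.009996/0.33 = 0.03029 m/d
Retardation R = 1 + ρ_b·K_d/n = 1 + 1.75×3.6/0.33 = 20.09
Contaminant velocity v_c = v/R = 0.03029/20.09 = 0.001508 m/d
t = L/v_c = 492/0.001508 = 326300 d
   = 326300/365 = 894 yr

894 years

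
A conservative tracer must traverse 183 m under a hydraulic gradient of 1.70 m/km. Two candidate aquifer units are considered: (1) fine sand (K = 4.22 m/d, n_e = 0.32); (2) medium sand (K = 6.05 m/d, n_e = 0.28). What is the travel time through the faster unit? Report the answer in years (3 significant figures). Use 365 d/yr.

Unit 1 (fine sand): v = 4.22×0.0017/0.32 = 0.02242 m/d, t = 183/0.02242 = 8163 d
Unit 2 (medium sand): v = 6.05×0.0017/0.28 = 0.03673 m/d, t = 183/0.03673 = 4982 d
Faster: 4982 d / 365 = 13.6 yr

13.6 years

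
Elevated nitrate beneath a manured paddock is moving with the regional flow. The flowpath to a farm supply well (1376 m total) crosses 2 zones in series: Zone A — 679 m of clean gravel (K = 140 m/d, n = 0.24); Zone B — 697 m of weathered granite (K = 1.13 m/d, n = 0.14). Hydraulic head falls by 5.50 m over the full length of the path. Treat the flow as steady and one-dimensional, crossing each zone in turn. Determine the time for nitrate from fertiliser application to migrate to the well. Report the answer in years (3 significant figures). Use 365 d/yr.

80.7 years

Continuity: the same q passes through each zone, so ΔH = q·Σ(L_j/K_j) — the zones act as resistances in series.
Σ(L/K) = 679/140 + 697/1.13 = 4.850 + 616.8 = 621.7 d
q = ΔH / Σ(L/K) = 5.50 / 621.7 = 0.008847 m/d (same in every zone)
Zone A: v = q/n = 0.008847/0.24 = 0.03686 m/d → t_A = 679/0.03686 = 18420 d
Zone B: v = q/n = 0.008847/0.14 = 0.06319 m/d → t_B = 697/0.06319 = 11030 d
Total t = 18420 + 11030 = 29450 d
   = 29450 / 365 = 80.7 yr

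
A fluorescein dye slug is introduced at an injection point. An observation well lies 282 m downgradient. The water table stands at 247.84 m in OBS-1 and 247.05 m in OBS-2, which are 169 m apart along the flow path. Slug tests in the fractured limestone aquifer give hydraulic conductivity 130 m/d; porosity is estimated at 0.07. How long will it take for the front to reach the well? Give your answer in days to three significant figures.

Hydraulic gradient i = (247.84 − 247.05) / 169 = 0.79 / 169 = 0.004675
Specific discharge q = 130 × 0.004675 = 0.6077 m/d
Average linear velocity = 0.6077 / 0.07 = 8.681 m/d
t = L / v = 282 / 8.681 = 32.48 d

32.5 days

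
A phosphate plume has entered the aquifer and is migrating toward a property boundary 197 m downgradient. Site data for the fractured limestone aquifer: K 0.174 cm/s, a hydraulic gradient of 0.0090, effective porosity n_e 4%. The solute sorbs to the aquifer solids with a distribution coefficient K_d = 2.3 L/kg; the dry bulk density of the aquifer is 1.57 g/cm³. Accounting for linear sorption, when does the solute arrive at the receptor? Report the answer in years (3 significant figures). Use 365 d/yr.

K = 0.174 cm/s × 864 = 150.3 m/d
Darcy flux q = K·i = 150.3 × 0.0090 = 1.353 m/d
v_s = q/n_e = 1.353/0.04 = 33.83 m/d
Retardation R = 1 + ρ_b·K_d/n = 1 + 1.57×2.3/0.04 = 91.27
Contaminant velocity v_c = v/R = 33.83/91.27 = 0.3706 m/d
t = L/v_c = 197/0.3706 = 531.6 d
   = 531.6/365 = 1.46 yr

1.46 years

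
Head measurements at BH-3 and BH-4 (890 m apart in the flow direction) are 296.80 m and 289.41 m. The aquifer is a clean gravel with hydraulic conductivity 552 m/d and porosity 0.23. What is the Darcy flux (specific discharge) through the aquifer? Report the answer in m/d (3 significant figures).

4.58 m/d

Hydraulic gradient i = (296.80 − 289.41) / 890 = 7.39 / 890 = 0.008303
q = Ki = 552 × 0.008303 = 4.583 m/d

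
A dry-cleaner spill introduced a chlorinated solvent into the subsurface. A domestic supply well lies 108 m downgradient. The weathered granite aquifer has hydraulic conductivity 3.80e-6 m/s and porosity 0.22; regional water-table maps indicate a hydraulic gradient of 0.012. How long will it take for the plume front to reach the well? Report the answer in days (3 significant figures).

K = 3.80e-6 m/s × 86400 s/d = 0.3283 m/d
Specific discharge q = 0.3283 × 0.012 = 0.003940 m/d
v = Ki/n = 0.3283·0.012/0.22 = 0.01791 m/d
t = L / v = 108 / 0.01791 = 6031 d

6030 days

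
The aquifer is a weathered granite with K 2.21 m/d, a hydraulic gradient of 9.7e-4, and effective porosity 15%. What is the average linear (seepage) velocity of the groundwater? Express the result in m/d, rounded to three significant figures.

0.0143 m/d

q = Ki = 2.21 × 9.7e-4 = 0.002144 m/d
Seepage velocity v = q / n = 0.002144 / 0.15 = 0.01429 m/d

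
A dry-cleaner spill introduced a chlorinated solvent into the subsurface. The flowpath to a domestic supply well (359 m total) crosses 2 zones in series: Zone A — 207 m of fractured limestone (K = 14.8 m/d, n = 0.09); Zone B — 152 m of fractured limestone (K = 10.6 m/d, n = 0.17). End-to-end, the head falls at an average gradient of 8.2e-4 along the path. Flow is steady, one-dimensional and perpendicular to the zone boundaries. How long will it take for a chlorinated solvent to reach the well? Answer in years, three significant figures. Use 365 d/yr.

Continuity: the same q passes through each zone, so ΔH = q·Σ(L_j/K_j) — the zones act as resistances in series.
Σ(L/K) = 207/14.8 + 152/10.6 = 13.99 + 14.34 = 28.33 d
K_eq = L_total / Σ(L/K) = 359 / 28.33 = 12.67 m/d
q = K_eq · i = 12.67 × 8.2e-4 = 0.01039 m/d (same in every zone)
Zone A: v = q/n = 0.01039/0.09 = 0.1155 m/d → t_A = 207/0.1155 = 1793 d
Zone B: v = q/n = 0.01039/0.17 = 0.06113 m/d → t_B = 152/0.06113 = 2486 d
Total t = 1793 + 2486 = 4279 d
   = 4279 / 365 = 11.7 yr

11.7 years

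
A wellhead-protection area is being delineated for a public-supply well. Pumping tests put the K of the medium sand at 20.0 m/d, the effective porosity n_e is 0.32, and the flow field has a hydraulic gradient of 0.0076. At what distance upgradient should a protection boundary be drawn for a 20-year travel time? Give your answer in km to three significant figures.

Darcy flux q = K·i = 20.0 × 0.0076 = 0.1520 m/d
Seepage velocity v = q / n = 0.1520 / 0.32 = 0.4750 m/d
T = 20 yr × 365 = 7300 d
L = v × T = 0.4750 × 7300 = 3468 m
   = 3.47 km

3.47 km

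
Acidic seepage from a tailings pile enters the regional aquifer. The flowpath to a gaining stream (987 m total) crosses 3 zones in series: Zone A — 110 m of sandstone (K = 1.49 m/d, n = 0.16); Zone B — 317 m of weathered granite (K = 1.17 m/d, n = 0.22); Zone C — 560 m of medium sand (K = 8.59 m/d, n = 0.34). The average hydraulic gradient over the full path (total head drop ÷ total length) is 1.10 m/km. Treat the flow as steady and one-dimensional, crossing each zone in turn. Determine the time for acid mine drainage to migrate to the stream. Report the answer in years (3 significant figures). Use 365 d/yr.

287 years

For zones in series the flux q is common to all zones; the equivalent conductivity is the harmonic (thickness-weighted) mean, K_eq = L_total / Σ(L_j/K_j).
Σ(L/K) = 110/1.49 + 317/1.17 + 560/8.59 = 73.83 + 270.9 + 65.19 = 410.0 d
K_eq = L_total / Σ(L/K) = 987 / 410.0 = 2.408 m/d
q = K_eq · i = 2.408 × 0.0011 = 0.002648 m/d (same in every zone)
Zone A: v = q/n = 0.002648/0.16 = 0.01655 m/d → t_A = 110/0.01655 = 6646 d
Zone B: v = q/n = 0.002648/0.22 = 0.01204 m/d → t_B = 317/0.01204 = 26330 d
Zone C: v = q/n = 0.002648/0.34 = 0.007789 m/d → t_C = 560/0.007789 = 71890 d
Total t = 6646 + 26330 + 71890 = 104900 d
   = 104900 / 365 = 287 yr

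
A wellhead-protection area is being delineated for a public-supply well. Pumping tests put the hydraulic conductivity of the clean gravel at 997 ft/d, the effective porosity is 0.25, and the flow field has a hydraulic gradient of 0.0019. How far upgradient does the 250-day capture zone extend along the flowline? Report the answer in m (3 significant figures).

K = 997 ft/d × 0.3048 = 303.9 m/d
Specific discharge q = 303.9 × 0.0019 = 0.5774 m/d
Seepage velocity v = q / n = 0.5774 / 0.25 = 2.310 m/d
L = v × T = 2.310 × 250 = 577.4 m

577 m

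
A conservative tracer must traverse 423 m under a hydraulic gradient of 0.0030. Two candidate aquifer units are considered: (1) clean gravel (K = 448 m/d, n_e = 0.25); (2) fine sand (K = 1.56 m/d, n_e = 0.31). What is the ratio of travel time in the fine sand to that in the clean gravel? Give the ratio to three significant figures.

Unit 1 (clean gravel): v = 448×0.0030/0.25 = 5.376 m/d, t = 423/5.376 = 78.68 d
Unit 2 (fine sand): v = 1.56×0.0030/0.31 = 0.01510 m/d, t = 423/0.01510 = 28020 d
t(fine sand) / t(clean gravel) = 28020/78.68 = 356

356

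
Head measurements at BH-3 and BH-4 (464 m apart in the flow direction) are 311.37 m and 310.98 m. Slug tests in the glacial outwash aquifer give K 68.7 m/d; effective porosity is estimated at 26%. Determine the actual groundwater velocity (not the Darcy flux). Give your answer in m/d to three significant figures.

Hydraulic gradient i = (311.37 − 310.98) / 464 = 0.39 / 464 = 8.405e-4
Specific discharge q = 68.7 × 8.405e-4 = 0.05774 m/d
v_s = q/n_e = 0.05774/0.26 = 0.2221 m/d

0.222 m/d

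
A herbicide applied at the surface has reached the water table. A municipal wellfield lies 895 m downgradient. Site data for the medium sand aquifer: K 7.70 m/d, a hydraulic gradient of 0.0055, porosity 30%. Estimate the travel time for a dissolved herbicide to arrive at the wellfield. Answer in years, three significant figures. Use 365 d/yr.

17.4 years

Darcy flux q = K·i = 7.70 × 0.0055 = 0.04235 m/d
v = Ki/n = 7.70·0.0055/0.30 = 0.1412 m/d
t = L / v = 895 / 0.1412 = 6340 d
   = 6340 / 365 = 17.4 yr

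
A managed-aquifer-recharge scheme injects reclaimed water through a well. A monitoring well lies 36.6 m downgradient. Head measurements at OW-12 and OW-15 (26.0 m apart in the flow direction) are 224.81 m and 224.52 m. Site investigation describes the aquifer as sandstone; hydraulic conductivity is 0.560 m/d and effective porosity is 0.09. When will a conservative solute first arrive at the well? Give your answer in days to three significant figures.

527 days

Hydraulic gradient i = (224.81 − 224.52) / 26.0 = 0.29 / 26.0 = 0.01115
Darcy flux q = K·i = 0.560 × 0.01115 = 0.006246 m/d
Seepage velocity v = q / n = 0.006246 / 0.09 = 0.06940 m/d
t = L / v = 36.6 / 0.06940 = 527.4 d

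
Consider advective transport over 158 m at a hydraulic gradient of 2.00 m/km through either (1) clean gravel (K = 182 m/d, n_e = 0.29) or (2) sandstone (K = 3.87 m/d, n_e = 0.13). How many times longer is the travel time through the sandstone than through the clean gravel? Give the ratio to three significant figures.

Unit 1 (clean gravel): v = 182×0.0020/0.29 = 1.255 m/d, t = 158/1.255 = 125.9 d
Unit 2 (sandstone): v = 3.87×0.0020/0.13 = 0.05954 m/d, t = 158/0.05954 = 2654 d
t(sandstone) / t(clean gravel) = 2654/125.9 = 21.1

21.1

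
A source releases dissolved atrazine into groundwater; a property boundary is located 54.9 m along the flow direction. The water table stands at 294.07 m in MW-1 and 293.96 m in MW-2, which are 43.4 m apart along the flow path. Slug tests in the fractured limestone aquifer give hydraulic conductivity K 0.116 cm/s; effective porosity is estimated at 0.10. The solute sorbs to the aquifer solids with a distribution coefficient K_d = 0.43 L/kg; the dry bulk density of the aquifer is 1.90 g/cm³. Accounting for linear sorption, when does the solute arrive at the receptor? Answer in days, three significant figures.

Hydraulic gradient i = (294.07 − 293.96) / 43.4 = 0.11 / 43.4 = 0.002535
K = 0.116 cm/s × 864 = 100.2 m/d
Darcy flux q = K·i = 100.2 × 0.002535 = 0.2540 m/d
v = Ki/n = 100.2·0.002535/0.10 = 2.540 m/d
Retardation R = 1 + ρ_b·K_d/n = 1 + 1.90×0.43/0.10 = 9.170
Contaminant velocity v_c = v/R = 2.540/9.170 = 0.2770 m/d
t = L/v_c = 54.9/0.2770 = 198.2 d

198 days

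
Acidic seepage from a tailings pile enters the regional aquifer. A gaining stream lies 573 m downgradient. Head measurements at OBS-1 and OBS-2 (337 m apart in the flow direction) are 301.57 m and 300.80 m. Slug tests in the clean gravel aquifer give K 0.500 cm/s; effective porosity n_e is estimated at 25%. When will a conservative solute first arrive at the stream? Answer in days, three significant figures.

Hydraulic gradient i = (301.57 − 300.80) / 337 = 0.77 / 337 = 0.002285
K = 0.500 cm/s × 864 = 432.0 m/d
q = Ki = 432.0 × 0.002285 = 0.9871 m/d
Average linear velocity = 0.9871 / 0.25 = 3.948 m/d
t = L / v = 573 / 3.948 = 145.1 d

145 days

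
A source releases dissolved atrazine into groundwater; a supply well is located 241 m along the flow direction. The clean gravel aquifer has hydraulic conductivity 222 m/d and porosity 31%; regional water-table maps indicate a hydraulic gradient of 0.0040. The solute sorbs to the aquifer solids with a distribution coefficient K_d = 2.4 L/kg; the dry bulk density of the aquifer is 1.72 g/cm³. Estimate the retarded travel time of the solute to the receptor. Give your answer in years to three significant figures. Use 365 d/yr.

3.30 years

Darcy flux q = K·i = 222 × 0.0040 = 0.8880 m/d
v_s = q/n_e = 0.8880/0.31 = 2.865 m/d
Retardation R = 1 + ρ_b·K_d/n = 1 + 1.72×2.4/0.31 = 14.32
Contaminant velocity v_c = v/R = 2.865/14.32 = 0.2001 m/d
t = L/v_c = 241/0.2001 = 1204 d
   = 1204/365 = 3.30 yr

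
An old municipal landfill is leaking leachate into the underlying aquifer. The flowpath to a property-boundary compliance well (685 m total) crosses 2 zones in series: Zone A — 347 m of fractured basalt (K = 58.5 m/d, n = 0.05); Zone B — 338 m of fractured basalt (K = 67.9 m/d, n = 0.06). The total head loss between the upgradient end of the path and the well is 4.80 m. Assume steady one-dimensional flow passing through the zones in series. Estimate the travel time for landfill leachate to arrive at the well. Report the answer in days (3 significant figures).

85.5 days

Continuity: the same q passes through each zone, so ΔH = q·Σ(L_j/K_j) — the zones act as resistances in series.
Σ(L/K) = 347/58.5 + 338/67.9 = 5.932 + 4.978 = 10.91 d
q = ΔH / Σ(L/K) = 4.80 / 10.91 = 0.4400 m/d (same in every zone)
Zone A: v = q/n = 0.4400/0.05 = 8.800 m/d → t_A = 347/8.800 = 39.43 d
Zone B: v = q/n = 0.4400/0.06 = 7.333 m/d → t_B = 338/7.333 = 46.09 d
Total t = 39.43 + 46.09 = 85.53 d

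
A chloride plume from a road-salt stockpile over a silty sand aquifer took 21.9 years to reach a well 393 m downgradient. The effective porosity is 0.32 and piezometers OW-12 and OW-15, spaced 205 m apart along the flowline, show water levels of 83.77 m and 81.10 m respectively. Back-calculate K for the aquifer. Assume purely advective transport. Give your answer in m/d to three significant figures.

Hydraulic gradient i = (83.77 − 81.10) / 205 = 2.67 / 205 = 0.01302
t = 21.9 years = 7993 d
v = L / t = 393 / 7993 = 0.04916 m/d
K = v · n / i = 0.04916 × 0.32 / 0.01302 = 1.21 m/d

1.21 m/d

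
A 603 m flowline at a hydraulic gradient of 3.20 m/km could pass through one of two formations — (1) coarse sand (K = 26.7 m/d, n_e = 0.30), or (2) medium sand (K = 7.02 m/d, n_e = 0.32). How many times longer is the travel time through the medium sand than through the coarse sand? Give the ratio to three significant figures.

Unit 1 (coarse sand): v = 26.7×0.0032/0.30 = 0.2848 m/d, t = 603/0.2848 = 2117 d
Unit 2 (medium sand): v = 7.02×0.0032/0.32 = 0.07020 m/d, t = 603/0.07020 = 8590 d
t(medium sand) / t(coarse sand) = 8590/2117 = 4.06

4.06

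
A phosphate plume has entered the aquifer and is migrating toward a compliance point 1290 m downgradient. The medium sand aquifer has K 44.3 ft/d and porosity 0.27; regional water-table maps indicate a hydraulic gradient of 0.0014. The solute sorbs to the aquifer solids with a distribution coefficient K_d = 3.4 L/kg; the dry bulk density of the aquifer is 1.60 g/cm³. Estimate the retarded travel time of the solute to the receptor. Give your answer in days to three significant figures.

K = 44.3 ft/d × 0.3048 = 13.50 m/d
Darcy flux q = K·i = 13.50 × 0.0014 = 0.01890 m/d
Seepage velocity v = q / n = 0.01890 / 0.27 = 0.07001 m/d
Retardation R = 1 + ρ_b·K_d/n = 1 + 1.60×3.4/0.27 = 21.15
Contaminant velocity v_c = v/R = 0.07001/21.15 = 0.003311 m/d
t = L/v_c = 1290/0.003311 = 389700 d

390000 days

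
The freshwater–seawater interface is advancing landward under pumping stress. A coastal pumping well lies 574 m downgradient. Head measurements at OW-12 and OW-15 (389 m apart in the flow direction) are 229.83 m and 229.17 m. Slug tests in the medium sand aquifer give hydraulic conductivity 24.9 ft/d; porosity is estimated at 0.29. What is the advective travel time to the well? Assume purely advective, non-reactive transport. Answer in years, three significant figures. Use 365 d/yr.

35.4 years

Hydraulic gradient i = (229.83 − 229.17) / 389 = 0.66 / 389 = 0.001697
K = 24.9 ft/d × 0.3048 = 7.590 m/d
q = Ki = 7.590 × 0.001697 = 0.01288 m/d
v_s = q/n_e = 0.01288/0.29 = 0.04440 m/d
t = L / v = 574 / 0.04440 = 12930 d
   = 12930 / 365 = 35.4 yr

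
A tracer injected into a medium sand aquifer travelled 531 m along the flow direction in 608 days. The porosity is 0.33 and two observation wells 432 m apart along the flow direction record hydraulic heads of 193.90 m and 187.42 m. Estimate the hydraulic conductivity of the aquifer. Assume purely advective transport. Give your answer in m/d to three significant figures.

Hydraulic gradient i = (193.90 − 187.42) / 432 = 6.48 / 432 = 0.01500
v = L / t = 531 / 608 = 0.8734 m/d
K = v · n / i = 0.8734 × 0.33 / 0.01500 = 19.2 m/d

19.2 m/d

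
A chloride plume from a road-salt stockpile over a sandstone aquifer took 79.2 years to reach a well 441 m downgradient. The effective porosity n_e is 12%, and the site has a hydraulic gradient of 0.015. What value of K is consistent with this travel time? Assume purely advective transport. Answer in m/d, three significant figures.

t = 79.2 years = 28910 d
v = L / t = 441 / 28910 = 0.01526 m/d
K = v · n / i = 0.01526 × 0.12 / 0.015 = 0.122 m/d

0.122 m/d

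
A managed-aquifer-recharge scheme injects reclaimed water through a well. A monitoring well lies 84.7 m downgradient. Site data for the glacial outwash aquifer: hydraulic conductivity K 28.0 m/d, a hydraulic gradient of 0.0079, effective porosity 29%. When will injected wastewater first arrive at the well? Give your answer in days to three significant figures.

111 days

Darcy flux q = K·i = 28.0 × 0.0079 = 0.2212 m/d
Average linear velocity = 0.2212 / 0.29 = 0.7628 m/d
t = L / v = 84.7 / 0.7628 = 111.0 d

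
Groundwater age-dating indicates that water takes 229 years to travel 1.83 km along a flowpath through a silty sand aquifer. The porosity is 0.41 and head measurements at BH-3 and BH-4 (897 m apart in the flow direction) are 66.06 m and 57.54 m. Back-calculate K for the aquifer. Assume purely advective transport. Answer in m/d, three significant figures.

0.945 m/d

Hydraulic gradient i = (66.06 − 57.54) / 897 = 8.52 / 897 = 0.009498
t = 229 years = 83590 d
L = 1.83 km = 1830 m
v = L / t = 1830 / 83590 = 0.02189 m/d
K = v · n / i = 0.02189 × 0.41 / 0.009498 = 0.945 m/d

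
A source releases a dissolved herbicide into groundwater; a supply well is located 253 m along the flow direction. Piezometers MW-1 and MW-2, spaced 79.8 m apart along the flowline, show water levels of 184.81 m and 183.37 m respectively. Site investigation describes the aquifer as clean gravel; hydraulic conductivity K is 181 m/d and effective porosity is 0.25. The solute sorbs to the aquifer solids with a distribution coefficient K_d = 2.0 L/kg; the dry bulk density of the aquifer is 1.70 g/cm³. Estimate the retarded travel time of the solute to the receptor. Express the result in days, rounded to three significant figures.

Hydraulic gradient i = (184.81 − 183.37) / 79.8 = 1.44 / 79.8 = 0.01805
q = Ki = 181 × 0.01805 = 3.266 m/d
v = Ki/n = 181·0.01805/0.25 = 13.06 m/d
Retardation R = 1 + ρ_b·K_d/n = 1 + 1.70×2.0/0.25 = 14.60
Contaminant velocity v_c = v/R = 13.06/14.60 = 0.8948 m/d
t = L/v_c = 253/0.8948 = 282.7 d

283 days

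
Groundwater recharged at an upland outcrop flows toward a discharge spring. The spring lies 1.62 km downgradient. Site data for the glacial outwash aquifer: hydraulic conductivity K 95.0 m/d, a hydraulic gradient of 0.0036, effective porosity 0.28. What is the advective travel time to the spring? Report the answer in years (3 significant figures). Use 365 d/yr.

3.63 years

Darcy flux q = K·i = 95.0 × 0.0036 = 0.3420 m/d
Seepage velocity v = q / n = 0.3420 / 0.28 = 1.221 m/d
L = 1.62 km = 1620 m
t = L / v = 1620 / 1.221 = 1326 d
   = 1326 / 365 = 3.63 yr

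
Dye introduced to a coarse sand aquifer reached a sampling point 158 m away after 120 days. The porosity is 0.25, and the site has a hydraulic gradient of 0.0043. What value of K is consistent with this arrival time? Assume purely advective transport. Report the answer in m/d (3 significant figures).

76.6 m/d

v = L / t = 158 / 120 = 1.317 m/d
K = v · n / i = 1.317 × 0.25 / 0.0043 = 76.6 m/d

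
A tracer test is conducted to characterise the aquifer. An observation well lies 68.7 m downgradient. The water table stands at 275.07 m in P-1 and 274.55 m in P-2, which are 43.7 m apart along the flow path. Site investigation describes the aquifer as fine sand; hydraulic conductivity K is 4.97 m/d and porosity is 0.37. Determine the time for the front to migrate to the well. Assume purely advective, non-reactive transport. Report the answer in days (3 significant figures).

Hydraulic gradient i = (275.07 − 274.55) / 43.7 = 0.52 / 43.7 = 0.01190
Specific discharge q = 4.97 × 0.01190 = 0.05914 m/d
Average linear velocity = 0.05914 / 0.37 = 0.1598 m/d
t = L / v = 68.7 / 0.1598 = 429.8 d

430 days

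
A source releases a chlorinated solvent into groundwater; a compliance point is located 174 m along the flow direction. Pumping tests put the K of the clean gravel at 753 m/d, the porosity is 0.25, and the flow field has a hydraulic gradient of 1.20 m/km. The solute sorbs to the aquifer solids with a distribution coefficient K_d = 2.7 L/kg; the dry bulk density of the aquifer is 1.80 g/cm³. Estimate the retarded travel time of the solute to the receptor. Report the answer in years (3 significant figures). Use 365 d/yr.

Specific discharge q = 753 × 0.0012 = 0.9036 m/d
Seepage velocity v = q / n = 0.9036 / 0.25 = 3.614 m/d
Retardation R = 1 + ρ_b·K_d/n = 1 + 1.80×2.7/0.25 = 20.44
Contaminant velocity v_c = v/R = 3.614/20.44 = 0.1768 m/d
t = L/v_c = 174/0.1768 = 984.0 d
   = 984.0/365 = 2.70 yr

2.70 years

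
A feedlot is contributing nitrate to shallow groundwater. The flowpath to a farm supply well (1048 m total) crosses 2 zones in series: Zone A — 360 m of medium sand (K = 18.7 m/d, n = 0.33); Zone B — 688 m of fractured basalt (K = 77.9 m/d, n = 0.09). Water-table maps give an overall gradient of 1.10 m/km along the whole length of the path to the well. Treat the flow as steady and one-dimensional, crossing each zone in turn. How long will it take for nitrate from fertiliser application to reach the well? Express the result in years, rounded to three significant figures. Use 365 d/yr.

12.1 years

Continuity: the same q passes through each zone, so ΔH = q·Σ(L_j/K_j) — the zones act as resistances in series.
Σ(L/K) = 360/18.7 + 688/77.9 = 19.25 + 8.832 = 28.08 d
K_eq = L_total / Σ(L/K) = 1048 / 28.08 = 37.32 m/d
q = K_eq · i = 37.32 × 0.0011 = 0.04105 m/d (same in every zone)
Zone A: v = q/n = 0.04105/0.33 = 0.1244 m/d → t_A = 360/0.1244 = 2894 d
Zone B: v = q/n = 0.04105/0.09 = 0.4561 m/d → t_B = 688/0.4561 = 1508 d
Total t = 2894 + 1508 = 4402 d
   = 4402 / 365 = 12.1 yr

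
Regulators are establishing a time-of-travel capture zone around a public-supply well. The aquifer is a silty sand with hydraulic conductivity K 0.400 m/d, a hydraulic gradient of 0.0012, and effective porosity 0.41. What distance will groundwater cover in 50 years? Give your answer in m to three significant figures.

21.4 m

Specific discharge q = 0.400 × 0.0012 = 4.800e-4 m/d
v = Ki/n = 0.400·0.0012/0.41 = 0.001171 m/d
T = 50 yr × 365 = 18250 d
L = v × T = 0.001171 × 18250 = 21.37 m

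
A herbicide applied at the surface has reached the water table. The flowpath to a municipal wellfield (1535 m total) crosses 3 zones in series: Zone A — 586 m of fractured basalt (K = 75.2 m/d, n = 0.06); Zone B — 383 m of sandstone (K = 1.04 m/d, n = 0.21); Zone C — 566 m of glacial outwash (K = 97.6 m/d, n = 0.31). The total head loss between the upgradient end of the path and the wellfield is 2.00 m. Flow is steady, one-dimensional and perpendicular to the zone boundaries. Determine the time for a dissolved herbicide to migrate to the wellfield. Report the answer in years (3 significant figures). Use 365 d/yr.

152 years

Steady 1-D flow in series ⇒ the Darcy flux q is identical in every zone and the zone head losses add (resistances L/K in series).
Σ(L/K) = 586/75.2 + 383/1.04 + 566/97.6 = 7.793 + 368.3 + 5.799 = 381.9 d
q = ΔH / Σ(L/K) = 2.00 / 381.9 = 0.005238 m/d (same in every zone)
Zone A: v = q/n = 0.005238/0.06 = 0.08729 m/d → t_A = 586/0.08729 = 6713 d
Zone B: v = q/n = 0.005238/0.21 = 0.02494 m/d → t_B = 383/0.02494 = 15360 d
Zone C: v = q/n = 0.005238/0.31 = 0.01690 m/d → t_C = 566/0.01690 = 33500 d
Total t = 6713 + 15360 + 33500 = 55570 d
   = 55570 / 365 = 152 yr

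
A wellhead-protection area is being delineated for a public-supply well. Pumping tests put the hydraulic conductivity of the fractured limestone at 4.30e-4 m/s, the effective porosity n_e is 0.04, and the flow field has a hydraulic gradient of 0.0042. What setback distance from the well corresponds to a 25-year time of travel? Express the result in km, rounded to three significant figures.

K = 4.30e-4 m/s × 86400 s/d = 37.15 m/d
q = Ki = 37.15 × 0.0042 = 0.1560 m/d
Seepage velocity v = q / n = 0.1560 / 0.04 = 3.901 m/d
T = 25 yr × 365 = 9125 d
L = v × T = 3.901 × 9125 = 35600 m
   = 35.6 km

35.6 km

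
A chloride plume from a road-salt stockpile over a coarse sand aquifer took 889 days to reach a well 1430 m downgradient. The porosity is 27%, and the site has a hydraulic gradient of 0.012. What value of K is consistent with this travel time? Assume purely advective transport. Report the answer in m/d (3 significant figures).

36.2 m/d

v = L / t = 1430 / 889 = 1.609 m/d
K = v · n / i = 1.609 × 0.27 / 0.012 = 36.2 m/d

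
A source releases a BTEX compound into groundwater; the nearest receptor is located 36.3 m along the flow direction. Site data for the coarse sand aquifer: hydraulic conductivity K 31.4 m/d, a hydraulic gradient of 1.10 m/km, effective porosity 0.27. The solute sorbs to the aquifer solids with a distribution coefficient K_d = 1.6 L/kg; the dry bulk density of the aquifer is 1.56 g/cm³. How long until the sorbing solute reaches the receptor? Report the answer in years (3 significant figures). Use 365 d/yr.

7.96 years

Specific discharge q = 31.4 × 0.0011 = 0.03454 m/d
v_s = q/n_e = 0.03454/0.27 = 0.1279 m/d
Retardation R = 1 + ρ_b·K_d/n = 1 + 1.56×1.6/0.27 = 10.24
Contaminant velocity v_c = v/R = 0.1279/10.24 = 0.01249 m/d
t = L/v_c = 36.3/0.01249 = 2907 d
   = 2907/365 = 7.96 yr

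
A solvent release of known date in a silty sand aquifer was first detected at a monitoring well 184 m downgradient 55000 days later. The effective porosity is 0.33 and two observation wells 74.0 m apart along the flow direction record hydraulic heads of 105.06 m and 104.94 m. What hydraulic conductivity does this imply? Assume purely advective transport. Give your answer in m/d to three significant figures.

0.681 m/d

Hydraulic gradient i = (105.06 − 104.94) / 74.0 = 0.12 / 74.0 = 0.001622
v = L / t = 184 / 55000 = 0.003345 m/d
K = v · n / i = 0.003345 × 0.33 / 0.001622 = 0.681 m/d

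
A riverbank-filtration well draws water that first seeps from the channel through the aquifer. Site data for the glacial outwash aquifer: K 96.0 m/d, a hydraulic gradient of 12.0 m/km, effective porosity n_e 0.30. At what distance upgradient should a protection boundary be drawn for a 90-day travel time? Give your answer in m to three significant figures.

q = Ki = 96.0 × 0.012 = 1.152 m/d
Average linear velocity = 1.152 / 0.30 = 3.840 m/d
L = v × T = 3.840 × 90 = 345.6 m

346 m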